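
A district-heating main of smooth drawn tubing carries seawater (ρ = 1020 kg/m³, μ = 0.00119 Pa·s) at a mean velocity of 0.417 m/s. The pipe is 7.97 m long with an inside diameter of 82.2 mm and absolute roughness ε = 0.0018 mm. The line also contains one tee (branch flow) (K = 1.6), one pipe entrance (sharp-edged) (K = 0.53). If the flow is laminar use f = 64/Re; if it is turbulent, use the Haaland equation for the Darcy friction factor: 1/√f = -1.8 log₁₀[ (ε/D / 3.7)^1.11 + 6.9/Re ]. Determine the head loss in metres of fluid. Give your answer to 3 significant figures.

Reynolds number Re = ρVD/μ = 1020 · 0.417 · 0.0822 / 0.00119 = 2.938e+04.
Re > 4000 → turbulent. Relative roughness ε/D = 1.8e-06/0.0822 = 2.19e-05. Haaland: 1/√f = -1.8 log₁₀[(2.19e-05/3.7)^1.11 + 6.9/2.938e+04] = -1.8 log₁₀[1.57e-06 + 0.000235] = 6.527, so f = 0.02347.
Total minor-loss coefficient ΣK = 1·1.6 + 1·0.53 = 2.13.
ΔP = [f·L/D + ΣK]·(ρV²/2) = [0.02347·7.97/0.0822 + 2.13]·(1020·0.417²/2) = [2.276 + 2.13]·88.68 = 390.7 Pa.
Head loss h_f = ΔP/(ρg) = 390.7/(1020·9.81) = 0.0390 m.

h_f ≈ 0.0390 m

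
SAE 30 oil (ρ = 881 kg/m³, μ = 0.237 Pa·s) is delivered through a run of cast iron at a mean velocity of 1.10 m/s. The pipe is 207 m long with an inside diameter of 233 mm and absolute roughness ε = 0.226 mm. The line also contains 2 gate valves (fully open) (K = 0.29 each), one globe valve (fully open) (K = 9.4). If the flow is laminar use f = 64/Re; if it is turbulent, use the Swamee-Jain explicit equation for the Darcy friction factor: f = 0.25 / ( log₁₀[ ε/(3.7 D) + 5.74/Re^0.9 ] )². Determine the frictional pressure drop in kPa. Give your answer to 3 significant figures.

ΔP ≈ 37.1 kPa

Reynolds number Re = ρVD/μ = 881 · 1.1 · 0.233 / 0.237 = 952.7.
Re < 2300 → laminar flow, so f = 64/Re = 64/952.7 = 0.06717 (the turbulent correlation is not needed).
Total minor-loss coefficient ΣK = 2·0.29 + 1·9.4 = 9.98.
ΔP = [f·L/D + ΣK]·(ρV²/2) = [0.06717·207/0.233 + 9.98]·(881·1.1²/2) = [59.68 + 9.98]·533 = 3.713e+04 Pa.
ΔP = 3.713e+04 Pa = 37.1 kPa.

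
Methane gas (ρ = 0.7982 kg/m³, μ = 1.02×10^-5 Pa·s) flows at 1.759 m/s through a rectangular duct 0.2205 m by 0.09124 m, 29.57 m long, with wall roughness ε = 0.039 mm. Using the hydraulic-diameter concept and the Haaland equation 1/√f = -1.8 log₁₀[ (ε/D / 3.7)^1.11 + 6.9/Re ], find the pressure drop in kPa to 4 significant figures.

Hydraulic diameter D_h = 4A/P = 4·(0.2205·0.09124)/(2·(0.2205+0.09124)) = 0.08047/0.6235 = 0.1291 m.
Re = ρVD_h/μ = 0.7982·1.759·0.1291/1.02e-05 = 1.777e+04.
ε/D_h = 3.9e-05/0.1291 = 0.000302; Haaland gives 1/√f = -1.8 log₁₀[2.9e-05+0.000388] = 6.083, so f = 0.02702.
ΔP = f(L/D_h)(ρV²/2) = 0.02702·29.57/0.1291·1.235 = 7.645 Pa.
ΔP = 0.007645 kPa.

ΔP ≈ 0.007645 kPa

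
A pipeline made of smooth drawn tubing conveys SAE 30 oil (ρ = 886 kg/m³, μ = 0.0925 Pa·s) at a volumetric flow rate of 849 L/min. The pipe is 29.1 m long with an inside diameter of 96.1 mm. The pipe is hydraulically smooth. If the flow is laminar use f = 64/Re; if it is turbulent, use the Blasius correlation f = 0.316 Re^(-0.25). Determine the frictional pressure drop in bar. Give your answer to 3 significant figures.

ΔP ≈ 0.182 bar

Q = 849 L/min = 849/60000 = 0.01415 m³/s.
Cross-sectional area A = πD²/4 = π(0.0961)²/4 = 0.007253 m²; mean velocity V = Q/A = 0.01415/0.007253 = 1.951 m/s.
Reynolds number Re = ρVD/μ = 886 · 1.951 · 0.0961 / 0.0925 = 1796.
Re < 2300 → laminar flow, so f = 64/Re = 64/1796 = 0.03564 (the turbulent correlation is not needed).
Darcy-Weisbach: ΔP = f(L/D)(ρV²/2) = 0.03564·(29.1/0.0961)·(886·1.951²/2) = 0.03564·302.8·1686 = 1.82e+04 Pa.
ΔP = 1.82e+04 Pa = 0.182 bar.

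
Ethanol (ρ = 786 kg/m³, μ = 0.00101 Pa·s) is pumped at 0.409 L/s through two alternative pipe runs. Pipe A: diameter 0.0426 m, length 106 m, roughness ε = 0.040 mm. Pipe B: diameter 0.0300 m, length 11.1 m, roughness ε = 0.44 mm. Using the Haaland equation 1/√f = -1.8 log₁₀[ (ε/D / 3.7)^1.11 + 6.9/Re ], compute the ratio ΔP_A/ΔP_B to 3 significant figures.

Pipe A: V = Q/A = 0.000409/0.001425 = 0.287 m/s; Re = 9513; ε/D = 0.000939; Haaland → f = 0.03249; ΔP_A = f(L/D)(ρV²/2) = 2616 Pa.
Pipe B: V = Q/A = 0.000409/0.0007069 = 0.5786 m/s; Re = 1.351e+04; ε/D = 0.0147; Haaland → f = 0.04659; ΔP_B = f(L/D)(ρV²/2) = 2268 Pa.
ΔP_A/ΔP_B = 2616/2268 = 1.15.

ΔP_A/ΔP_B ≈ 1.15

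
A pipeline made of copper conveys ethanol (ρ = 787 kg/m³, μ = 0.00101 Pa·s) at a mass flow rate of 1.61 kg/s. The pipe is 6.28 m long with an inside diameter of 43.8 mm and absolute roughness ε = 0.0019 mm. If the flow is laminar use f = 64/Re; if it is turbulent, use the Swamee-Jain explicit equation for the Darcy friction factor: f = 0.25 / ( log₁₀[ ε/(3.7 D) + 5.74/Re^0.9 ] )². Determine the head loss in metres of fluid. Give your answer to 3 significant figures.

A = πD²/4 = π(0.0438)²/4 = 0.001507 m²; mean velocity V = ṁ/(ρA) = 1.61/(787 · 0.001507) = 1.358 m/s.
Reynolds number Re = ρVD/μ = 787 · 1.358 · 0.0438 / 0.00101 = 4.634e+04.
Re > 4000 → turbulent. Relative roughness ε/D = 1.9e-06/0.0438 = 4.34e-05. Swamee-Jain: f = 0.25/(log₁₀[4.34e-05/3.7 + 5.74/4.634e+04^0.9])² = 0.25/(log₁₀[1.17e-05 + 0.000363])² = 0.25/(-3.427)² = 0.02129.
Darcy-Weisbach: ΔP = f(L/D)(ρV²/2) = 0.02129·(6.28/0.0438)·(787·1.358²/2) = 0.02129·143.4·725.4 = 2214 Pa.
Head loss h_f = ΔP/(ρg) = 2214/(787·9.81) = 0.287 m.

h_f ≈ 0.287 m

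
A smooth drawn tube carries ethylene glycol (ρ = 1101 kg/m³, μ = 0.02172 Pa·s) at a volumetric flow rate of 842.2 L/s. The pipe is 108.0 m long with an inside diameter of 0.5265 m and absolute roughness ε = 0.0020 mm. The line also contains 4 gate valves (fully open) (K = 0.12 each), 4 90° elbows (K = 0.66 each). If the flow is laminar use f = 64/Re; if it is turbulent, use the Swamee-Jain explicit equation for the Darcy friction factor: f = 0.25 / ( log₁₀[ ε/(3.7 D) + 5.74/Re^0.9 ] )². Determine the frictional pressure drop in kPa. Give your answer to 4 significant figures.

ΔP ≈ 55.73 kPa

Q = 842.2 L/s = 842.2/1000 = 0.8422 m³/s.
Cross-sectional area A = πD²/4 = π(0.5265)²/4 = 0.2177 m²; mean velocity V = Q/A = 0.8422/0.2177 = 3.868 m/s.
Reynolds number Re = ρVD/μ = 1101 · 3.868 · 0.5265 / 0.0217 = 1.032e+05.
Re > 4000 → turbulent. Relative roughness ε/D = 2e-06/0.5265 = 3.8e-06. Swamee-Jain: f = 0.25/(log₁₀[3.8e-06/3.7 + 5.74/1.032e+05^0.9])² = 0.25/(log₁₀[1.03e-06 + 0.000176])² = 0.25/(-3.751)² = 0.01777.
Total minor-loss coefficient ΣK = 4·0.12 + 4·0.66 = 3.12.
ΔP = [f·L/D + ΣK]·(ρV²/2) = [0.01777·108/0.5265 + 3.12]·(1101·3.868²/2) = [3.645 + 3.12]·8238 = 5.573e+04 Pa.
ΔP = 5.573e+04 Pa = 55.73 kPa.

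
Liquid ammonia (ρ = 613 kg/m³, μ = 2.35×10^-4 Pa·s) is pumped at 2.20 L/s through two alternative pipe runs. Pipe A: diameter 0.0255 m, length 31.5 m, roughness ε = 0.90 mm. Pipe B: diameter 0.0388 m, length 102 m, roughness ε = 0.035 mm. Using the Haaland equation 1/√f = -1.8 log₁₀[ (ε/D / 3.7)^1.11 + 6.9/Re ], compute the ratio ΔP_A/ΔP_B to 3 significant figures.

ΔP_A/ΔP_B ≈ 7.52

Pipe A: V = Q/A = 0.0022/0.0005107 = 4.308 m/s; Re = 2.865e+05; ε/D = 0.0353; Haaland → f = 0.06146; ΔP_A = f(L/D)(ρV²/2) = 4.318e+05 Pa.
Pipe B: V = Q/A = 0.0022/0.001182 = 1.861 m/s; Re = 1.883e+05; ε/D = 0.000902; Haaland → f = 0.02059; ΔP_B = f(L/D)(ρV²/2) = 5.743e+04 Pa.
ΔP_A/ΔP_B = 4.318e+05/5.743e+04 = 7.52.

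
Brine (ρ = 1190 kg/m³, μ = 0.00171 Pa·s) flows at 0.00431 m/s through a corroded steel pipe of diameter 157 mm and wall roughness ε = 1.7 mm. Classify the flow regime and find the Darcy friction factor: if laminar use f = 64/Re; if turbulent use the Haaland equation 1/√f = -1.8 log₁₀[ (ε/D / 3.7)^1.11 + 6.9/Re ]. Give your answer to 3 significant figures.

f ≈ 0.136

Re = ρVD/μ = 1190·0.00431·0.157/0.00171 = 470.9.
Re < 2300 → laminar, so f = 64/Re = 0.1359 (roughness is irrelevant in laminar flow).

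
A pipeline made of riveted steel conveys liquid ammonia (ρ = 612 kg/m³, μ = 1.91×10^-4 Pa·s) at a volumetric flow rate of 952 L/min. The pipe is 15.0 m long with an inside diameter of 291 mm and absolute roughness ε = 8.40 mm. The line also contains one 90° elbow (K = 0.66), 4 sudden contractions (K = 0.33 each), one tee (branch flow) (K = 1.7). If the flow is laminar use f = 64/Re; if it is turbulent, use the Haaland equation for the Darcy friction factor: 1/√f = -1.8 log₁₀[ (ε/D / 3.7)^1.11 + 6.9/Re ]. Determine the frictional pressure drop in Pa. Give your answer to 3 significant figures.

ΔP ≈ 115 Pa

Q = 952 L/min = 952/60000 = 0.01587 m³/s.
Cross-sectional area A = πD²/4 = π(0.291)²/4 = 0.06651 m²; mean velocity V = Q/A = 0.01587/0.06651 = 0.2386 m/s.
Reynolds number Re = ρVD/μ = 612 · 0.2386 · 0.291 / 0.000191 = 2.224e+05.
Re > 4000 → turbulent. Relative roughness ε/D = 0.0084/0.291 = 0.0289. Haaland: 1/√f = -1.8 log₁₀[(0.0289/3.7)^1.11 + 6.9/2.224e+05] = -1.8 log₁₀[0.00457 + 3.1e-05] = 4.206, so f = 0.05652.
Total minor-loss coefficient ΣK = 1·0.66 + 4·0.33 + 1·1.7 = 3.68.
ΔP = [f·L/D + ΣK]·(ρV²/2) = [0.05652·15/0.291 + 3.68]·(612·0.2386²/2) = [2.914 + 3.68]·17.42 = 114.8 Pa.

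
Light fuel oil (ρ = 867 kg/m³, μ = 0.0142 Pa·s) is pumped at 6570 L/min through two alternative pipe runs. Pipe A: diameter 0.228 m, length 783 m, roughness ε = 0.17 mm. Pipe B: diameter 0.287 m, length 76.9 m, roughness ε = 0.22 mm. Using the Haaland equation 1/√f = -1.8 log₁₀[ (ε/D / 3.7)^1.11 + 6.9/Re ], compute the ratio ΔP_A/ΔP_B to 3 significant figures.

Pipe A: V = Q/A = 0.1095/0.04083 = 2.682 m/s; Re = 3.734e+04; ε/D = 0.000746; Haaland → f = 0.0241; ΔP_A = f(L/D)(ρV²/2) = 2.581e+05 Pa.
Pipe B: V = Q/A = 0.1095/0.06469 = 1.693 m/s; Re = 2.966e+04; ε/D = 0.000767; Haaland → f = 0.02515; ΔP_B = f(L/D)(ρV²/2) = 8371 Pa.
ΔP_A/ΔP_B = 2.581e+05/8371 = 30.8.

ΔP_A/ΔP_B ≈ 30.8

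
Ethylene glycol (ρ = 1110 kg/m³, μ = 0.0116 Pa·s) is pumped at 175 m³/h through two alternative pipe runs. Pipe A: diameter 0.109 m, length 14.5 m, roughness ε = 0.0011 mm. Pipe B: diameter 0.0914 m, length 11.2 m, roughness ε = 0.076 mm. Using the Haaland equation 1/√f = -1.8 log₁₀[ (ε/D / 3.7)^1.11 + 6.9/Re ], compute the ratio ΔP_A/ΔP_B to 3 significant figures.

Pipe A: V = Q/A = 0.04861/0.009331 = 5.209 m/s; Re = 5.434e+04; ε/D = 1.01e-05; Haaland → f = 0.02036; ΔP_A = f(L/D)(ρV²/2) = 4.078e+04 Pa.
Pipe B: V = Q/A = 0.04861/0.006561 = 7.409 m/s; Re = 6.48e+04; ε/D = 0.000832; Haaland → f = 0.02244; ΔP_B = f(L/D)(ρV²/2) = 8.378e+04 Pa.
ΔP_A/ΔP_B = 4.078e+04/8.378e+04 = 0.487.

ΔP_A/ΔP_B ≈ 0.487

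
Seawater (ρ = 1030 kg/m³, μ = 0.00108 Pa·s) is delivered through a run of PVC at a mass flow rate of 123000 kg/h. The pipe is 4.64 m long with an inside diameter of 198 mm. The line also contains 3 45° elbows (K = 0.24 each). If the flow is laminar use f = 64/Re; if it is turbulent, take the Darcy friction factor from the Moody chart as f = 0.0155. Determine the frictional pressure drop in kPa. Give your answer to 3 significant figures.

ṁ = 123000 kg/h = 123000/3600 = 34.17 kg/s.
A = πD²/4 = π(0.198)²/4 = 0.03079 m²; mean velocity V = ṁ/(ρA) = 34.17/(1030 · 0.03079) = 1.077 m/s.
Reynolds number Re = ρVD/μ = 1030 · 1.077 · 0.198 / 0.00108 = 2.034e+05.
Re > 4000 → turbulent; use the Moody-chart value f = 0.0155.
Total minor-loss coefficient ΣK = 3·0.24 = 0.72.
ΔP = [f·L/D + ΣK]·(ρV²/2) = [0.0155·4.64/0.198 + 0.72]·(1030·1.077²/2) = [0.3632 + 0.72]·597.7 = 647.5 Pa.
ΔP = 647.5 Pa = 0.647 kPa.

ΔP ≈ 0.647 kPa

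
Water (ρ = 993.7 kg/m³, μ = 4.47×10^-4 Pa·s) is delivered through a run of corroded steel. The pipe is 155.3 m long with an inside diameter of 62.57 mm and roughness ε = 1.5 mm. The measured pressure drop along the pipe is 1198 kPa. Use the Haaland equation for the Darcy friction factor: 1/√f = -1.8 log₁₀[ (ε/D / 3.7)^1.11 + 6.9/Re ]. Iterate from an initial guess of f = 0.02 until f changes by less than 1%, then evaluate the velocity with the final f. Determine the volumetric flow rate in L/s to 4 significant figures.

Rearranging Darcy-Weisbach: V = √(2·ΔP·D/(f·L·ρ)). With ε/D = 0.0015/0.06257 = 0.024, iterate starting from f = 0.02:
  f = 0.02 → V = √(2·1.198e+06·0.06257/(0.02·155.3·993.7)) = 6.969 m/s; Re = ρVD/μ = 9.694e+05; f → 0.05234
  f = 0.05234 → V = 4.308 m/s; Re = 5.993e+05; f → 0.05236
Converged (Δf/f < 1%). With the final f = 0.05236: V = √(2·1.198e+06·0.06257/(0.05236·155.3·993.7)) = 4.307 m/s.
Q = V·A = 4.307·(π/4·0.06257²) = 0.01324 m³/s = 13.24 L/s.

Q ≈ 13.24 L/s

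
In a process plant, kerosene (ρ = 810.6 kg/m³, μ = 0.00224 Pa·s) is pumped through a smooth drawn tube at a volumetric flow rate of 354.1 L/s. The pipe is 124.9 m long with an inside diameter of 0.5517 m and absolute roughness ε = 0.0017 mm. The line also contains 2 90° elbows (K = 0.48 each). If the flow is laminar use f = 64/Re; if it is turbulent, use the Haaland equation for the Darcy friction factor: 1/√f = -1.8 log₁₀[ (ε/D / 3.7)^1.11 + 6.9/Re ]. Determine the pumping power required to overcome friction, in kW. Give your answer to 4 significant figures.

P ≈ 1.329 kW

Q = 354.1 L/s = 354.1/1000 = 0.3541 m³/s.
Cross-sectional area A = πD²/4 = π(0.5517)²/4 = 0.2391 m²; mean velocity V = Q/A = 0.3541/0.2391 = 1.481 m/s.
Reynolds number Re = ρVD/μ = 810.6 · 1.481 · 0.5517 / 0.00224 = 2.957e+05.
Re > 4000 → turbulent. Relative roughness ε/D = 1.7e-06/0.5517 = 3.08e-06. Haaland: 1/√f = -1.8 log₁₀[(3.08e-06/3.7)^1.11 + 6.9/2.957e+05] = -1.8 log₁₀[1.79e-07 + 2.33e-05] = 8.332, so f = 0.01441.
Total minor-loss coefficient ΣK = 2·0.48 = 0.96.
ΔP = [f·L/D + ΣK]·(ρV²/2) = [0.01441·124.9/0.5517 + 0.96]·(810.6·1.481²/2) = [3.261 + 0.96]·889.3 = 3754 Pa.
Pumping power P = QΔP = 0.3541·3754 = 1329.3 W = 1.329 kW.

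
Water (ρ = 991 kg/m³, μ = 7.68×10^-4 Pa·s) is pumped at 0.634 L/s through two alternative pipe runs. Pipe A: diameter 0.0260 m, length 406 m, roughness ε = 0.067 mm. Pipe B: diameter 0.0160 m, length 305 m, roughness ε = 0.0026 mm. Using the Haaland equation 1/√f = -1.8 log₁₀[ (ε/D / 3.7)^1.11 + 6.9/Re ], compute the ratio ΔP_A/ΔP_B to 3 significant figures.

Pipe A: V = Q/A = 0.000634/0.0005309 = 1.194 m/s; Re = 4.006e+04; ε/D = 0.00258; Haaland → f = 0.0281; ΔP_A = f(L/D)(ρV²/2) = 3.101e+05 Pa.
Pipe B: V = Q/A = 0.000634/0.0002011 = 3.153 m/s; Re = 6.51e+04; ε/D = 0.000162; Haaland → f = 0.0201; ΔP_B = f(L/D)(ρV²/2) = 1.888e+06 Pa.
ΔP_A/ΔP_B = 3.101e+05/1.888e+06 = 0.164.

ΔP_A/ΔP_B ≈ 0.164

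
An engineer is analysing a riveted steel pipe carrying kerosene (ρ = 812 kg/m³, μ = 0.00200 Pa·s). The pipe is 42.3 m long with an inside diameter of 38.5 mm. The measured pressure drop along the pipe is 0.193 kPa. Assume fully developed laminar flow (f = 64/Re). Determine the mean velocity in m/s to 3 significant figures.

For laminar flow, f = 64/Re with Re = ρVD/μ, so Darcy-Weisbach reduces to ΔP = 32μLV/D². Solving for V: V = ΔP·D²/(32μL) = 193·(0.0385)²/(32·0.002·42.3) = 0.1057 m/s.
Check: Re = ρVD/μ = 812·0.1057·0.0385/0.002 = 1652 < 2300, so the laminar assumption holds.

V ≈ 0.106 m/s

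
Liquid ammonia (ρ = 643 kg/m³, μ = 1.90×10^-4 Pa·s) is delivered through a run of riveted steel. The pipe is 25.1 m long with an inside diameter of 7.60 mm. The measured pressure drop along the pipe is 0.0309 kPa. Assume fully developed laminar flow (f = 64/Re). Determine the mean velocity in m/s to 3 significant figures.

For laminar flow, f = 64/Re with Re = ρVD/μ, so Darcy-Weisbach reduces to ΔP = 32μLV/D². Solving for V: V = ΔP·D²/(32μL) = 30.9·(0.0076)²/(32·0.00019·25.1) = 0.0117 m/s.
Check: Re = ρVD/μ = 643·0.0117·0.0076/0.00019 = 300.8 < 2300, so the laminar assumption holds.

V ≈ 0.0117 m/s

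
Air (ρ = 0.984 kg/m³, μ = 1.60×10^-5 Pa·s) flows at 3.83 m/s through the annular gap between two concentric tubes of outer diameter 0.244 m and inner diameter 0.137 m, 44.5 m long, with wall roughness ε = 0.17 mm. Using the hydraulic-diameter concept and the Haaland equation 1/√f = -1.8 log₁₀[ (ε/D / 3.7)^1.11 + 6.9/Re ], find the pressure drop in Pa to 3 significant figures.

ΔP ≈ 83.0 Pa

Hydraulic diameter D_h = 4A/P = D_o - D_i = 0.244 - 0.137 = 0.107 m.
Re = ρVD_h/μ = 0.984·3.83·0.107/1.6e-05 = 2.52e+04.
ε/D_h = 0.00017/0.107 = 0.00159; Haaland gives 1/√f = -1.8 log₁₀[0.000183+0.000274] = 6.013, so f = 0.02766.
ΔP = f(L/D_h)(ρV²/2) = 0.02766·44.5/0.107·7.217 = 83.03 Pa.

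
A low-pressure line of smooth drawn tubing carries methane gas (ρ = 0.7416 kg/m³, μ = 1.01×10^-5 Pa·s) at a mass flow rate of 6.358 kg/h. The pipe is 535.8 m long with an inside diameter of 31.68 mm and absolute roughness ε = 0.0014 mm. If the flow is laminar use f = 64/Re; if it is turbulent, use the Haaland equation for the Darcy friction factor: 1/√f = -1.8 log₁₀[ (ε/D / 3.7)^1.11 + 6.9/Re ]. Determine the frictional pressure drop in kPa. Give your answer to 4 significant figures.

ṁ = 6.358 kg/h = 6.358/3600 = 0.001766 kg/s.
A = πD²/4 = π(0.03168)²/4 = 0.0007882 m²; mean velocity V = ṁ/(ρA) = 0.001766/(0.7416 · 0.0007882) = 3.021 m/s.
Reynolds number Re = ρVD/μ = 0.7416 · 3.021 · 0.03168 / 1.01e-05 = 7028.
Re > 4000 → turbulent. Relative roughness ε/D = 1.4e-06/0.03168 = 4.42e-05. Haaland: 1/√f = -1.8 log₁₀[(4.42e-05/3.7)^1.11 + 6.9/7028] = -1.8 log₁₀[3.43e-06 + 0.000982] = 5.412, so f = 0.03415.
Darcy-Weisbach: ΔP = f(L/D)(ρV²/2) = 0.03415·(535.8/0.03168)·(0.7416·3.021²/2) = 0.03415·1.691e+04·3.385 = 1955 Pa.
ΔP = 1955 Pa = 1.955 kPa.

ΔP ≈ 1.955 kPa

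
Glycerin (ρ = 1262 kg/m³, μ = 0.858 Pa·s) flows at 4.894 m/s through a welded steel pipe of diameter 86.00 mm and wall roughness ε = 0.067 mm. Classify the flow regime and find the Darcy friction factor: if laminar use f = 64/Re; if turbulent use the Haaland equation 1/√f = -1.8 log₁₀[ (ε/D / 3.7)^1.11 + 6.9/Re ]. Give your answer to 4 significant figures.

Re = ρVD/μ = 1262·4.894·0.086/0.858 = 619.1.
Re < 2300 → laminar, so f = 64/Re = 0.1034 (roughness is irrelevant in laminar flow).

f ≈ 0.1034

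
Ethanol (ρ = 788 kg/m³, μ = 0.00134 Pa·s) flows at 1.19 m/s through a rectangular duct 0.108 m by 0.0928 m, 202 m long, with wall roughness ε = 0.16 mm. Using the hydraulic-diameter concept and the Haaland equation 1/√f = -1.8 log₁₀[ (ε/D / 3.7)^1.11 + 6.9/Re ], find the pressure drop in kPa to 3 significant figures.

Hydraulic diameter D_h = 4A/P = 4·(0.108·0.0928)/(2·(0.108+0.0928)) = 0.04009/0.4016 = 0.09982 m.
Re = ρVD_h/μ = 788·1.19·0.09982/0.00134 = 6.986e+04.
ε/D_h = 0.00016/0.09982 = 0.0016; Haaland gives 1/√f = -1.8 log₁₀[0.000185+9.88e-05] = 6.385, so f = 0.02453.
ΔP = f(L/D_h)(ρV²/2) = 0.02453·202/0.09982·557.9 = 2.769e+04 Pa.
ΔP = 27.7 kPa.

ΔP ≈ 27.7 kPa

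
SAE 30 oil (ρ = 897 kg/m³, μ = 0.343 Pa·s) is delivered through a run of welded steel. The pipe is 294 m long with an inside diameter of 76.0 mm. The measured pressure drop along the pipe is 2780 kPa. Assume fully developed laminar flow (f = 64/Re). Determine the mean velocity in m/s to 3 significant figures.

For laminar flow, f = 64/Re with Re = ρVD/μ, so Darcy-Weisbach reduces to ΔP = 32μLV/D². Solving for V: V = ΔP·D²/(32μL) = 2.78e+06·(0.076)²/(32·0.343·294) = 4.976 m/s.
Check: Re = ρVD/μ = 897·4.976·0.076/0.343 = 989 < 2300, so the laminar assumption holds.

V ≈ 4.98 m/s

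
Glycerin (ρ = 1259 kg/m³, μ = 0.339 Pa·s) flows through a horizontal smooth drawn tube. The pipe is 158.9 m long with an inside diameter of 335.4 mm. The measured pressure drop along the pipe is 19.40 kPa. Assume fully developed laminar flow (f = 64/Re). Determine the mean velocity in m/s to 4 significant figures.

V ≈ 1.266 m/s

For laminar flow, f = 64/Re with Re = ρVD/μ, so Darcy-Weisbach reduces to ΔP = 32μLV/D². Solving for V: V = ΔP·D²/(32μL) = 1.94e+04·(0.3354)²/(32·0.339·158.9) = 1.266 m/s.
Check: Re = ρVD/μ = 1259·1.266·0.3354/0.339 = 1577 < 2300, so the laminar assumption holds.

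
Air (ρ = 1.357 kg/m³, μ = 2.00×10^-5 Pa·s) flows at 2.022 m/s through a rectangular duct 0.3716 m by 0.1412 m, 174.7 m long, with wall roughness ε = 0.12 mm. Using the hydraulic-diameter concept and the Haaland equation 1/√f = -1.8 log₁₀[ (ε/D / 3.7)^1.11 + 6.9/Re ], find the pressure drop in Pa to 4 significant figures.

ΔP ≈ 59.20 Pa

Hydraulic diameter D_h = 4A/P = 4·(0.3716·0.1412)/(2·(0.3716+0.1412)) = 0.2099/1.026 = 0.2046 m.
Re = ρVD_h/μ = 1.357·2.022·0.2046/2e-05 = 2.808e+04.
ε/D_h = 0.00012/0.2046 = 0.000586; Haaland gives 1/√f = -1.8 log₁₀[6.05e-05+0.000246] = 6.325, so f = 0.025.
ΔP = f(L/D_h)(ρV²/2) = 0.025·174.7/0.2046·2.774 = 59.2 Pa.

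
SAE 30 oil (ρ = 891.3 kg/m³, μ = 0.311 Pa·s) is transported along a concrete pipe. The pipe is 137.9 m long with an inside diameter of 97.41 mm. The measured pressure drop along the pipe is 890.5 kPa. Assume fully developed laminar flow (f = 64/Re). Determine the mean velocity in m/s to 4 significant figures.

For laminar flow, f = 64/Re with Re = ρVD/μ, so Darcy-Weisbach reduces to ΔP = 32μLV/D². Solving for V: V = ΔP·D²/(32μL) = 8.905e+05·(0.09741)²/(32·0.311·137.9) = 6.157 m/s.
Check: Re = ρVD/μ = 891.3·6.157·0.09741/0.311 = 1719 < 2300, so the laminar assumption holds.

V ≈ 6.157 m/s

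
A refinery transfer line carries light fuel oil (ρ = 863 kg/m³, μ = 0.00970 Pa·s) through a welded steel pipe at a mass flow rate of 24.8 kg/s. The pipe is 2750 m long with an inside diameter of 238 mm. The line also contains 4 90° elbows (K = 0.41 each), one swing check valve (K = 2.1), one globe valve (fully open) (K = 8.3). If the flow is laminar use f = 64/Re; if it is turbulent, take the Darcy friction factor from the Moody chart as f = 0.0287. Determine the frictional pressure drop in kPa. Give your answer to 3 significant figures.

A = πD²/4 = π(0.238)²/4 = 0.04449 m²; mean velocity V = ṁ/(ρA) = 24.8/(863 · 0.04449) = 0.6459 m/s.
Reynolds number Re = ρVD/μ = 863 · 0.6459 · 0.238 / 0.0097 = 1.368e+04.
Re > 4000 → turbulent; use the Moody-chart value f = 0.0287.
Total minor-loss coefficient ΣK = 4·0.41 + 1·2.1 + 1·8.3 = 12.
ΔP = [f·L/D + ΣK]·(ρV²/2) = [0.0287·2750/0.238 + 12]·(863·0.6459²/2) = [331.6 + 12]·180 = 6.187e+04 Pa.
ΔP = 6.187e+04 Pa = 61.9 kPa.

ΔP ≈ 61.9 kPa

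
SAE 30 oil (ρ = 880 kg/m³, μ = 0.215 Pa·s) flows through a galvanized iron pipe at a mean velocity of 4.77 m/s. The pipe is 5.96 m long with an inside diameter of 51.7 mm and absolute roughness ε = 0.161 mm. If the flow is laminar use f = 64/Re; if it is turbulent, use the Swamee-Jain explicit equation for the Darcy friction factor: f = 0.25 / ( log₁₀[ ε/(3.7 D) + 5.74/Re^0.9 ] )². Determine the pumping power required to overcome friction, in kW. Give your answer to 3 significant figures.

Reynolds number Re = ρVD/μ = 880 · 4.77 · 0.0517 / 0.215 = 1009.
Re < 2300 → laminar flow, so f = 64/Re = 64/1009 = 0.06341 (the turbulent correlation is not needed).
Darcy-Weisbach: ΔP = f(L/D)(ρV²/2) = 0.06341·(5.96/0.0517)·(880·4.77²/2) = 0.06341·115.3·1.001e+04 = 7.318e+04 Pa.
Q = V·A = 4.77·0.002099 = 0.01001 m³/s.
Pumping power P = QΔP = 0.01001·7.318e+04 = 732.8 W = 0.733 kW.

P ≈ 0.733 kW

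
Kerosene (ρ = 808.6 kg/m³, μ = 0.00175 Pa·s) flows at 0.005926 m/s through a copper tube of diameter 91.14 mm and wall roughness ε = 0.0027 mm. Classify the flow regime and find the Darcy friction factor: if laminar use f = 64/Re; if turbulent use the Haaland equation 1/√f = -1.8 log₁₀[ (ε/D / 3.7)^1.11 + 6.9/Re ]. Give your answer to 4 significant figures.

f ≈ 0.2565

Re = ρVD/μ = 808.6·0.005926·0.09114/0.00175 = 249.6.
Re < 2300 → laminar, so f = 64/Re = 0.2565 (roughness is irrelevant in laminar flow).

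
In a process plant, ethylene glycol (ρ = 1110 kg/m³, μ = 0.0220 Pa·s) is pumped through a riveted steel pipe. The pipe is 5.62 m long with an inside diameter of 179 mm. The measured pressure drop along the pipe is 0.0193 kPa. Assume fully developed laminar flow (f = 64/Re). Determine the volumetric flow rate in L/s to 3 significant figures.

For laminar flow, f = 64/Re with Re = ρVD/μ, so Darcy-Weisbach reduces to ΔP = 32μLV/D². Solving for V: V = ΔP·D²/(32μL) = 19.3·(0.179)²/(32·0.022·5.62) = 0.1563 m/s.
Check: Re = ρVD/μ = 1110·0.1563·0.179/0.022 = 1412 < 2300, so the laminar assumption holds.
Q = V·A = 0.1563·(π/4·0.179²) = 0.003933 m³/s = 3.93 L/s.

Q ≈ 3.93 L/s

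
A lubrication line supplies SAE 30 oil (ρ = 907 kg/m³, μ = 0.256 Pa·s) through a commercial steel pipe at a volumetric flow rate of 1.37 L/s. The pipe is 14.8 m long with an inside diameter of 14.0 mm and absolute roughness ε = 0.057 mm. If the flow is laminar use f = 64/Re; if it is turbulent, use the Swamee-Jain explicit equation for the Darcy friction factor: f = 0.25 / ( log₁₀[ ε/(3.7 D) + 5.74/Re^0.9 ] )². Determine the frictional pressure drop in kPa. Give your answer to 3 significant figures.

ΔP ≈ 5510 kPa

Q = 1.37 L/s = 1.37/1000 = 0.00137 m³/s.
Cross-sectional area A = πD²/4 = π(0.014)²/4 = 0.0001539 m²; mean velocity V = Q/A = 0.00137/0.0001539 = 8.9 m/s.
Reynolds number Re = ρVD/μ = 907 · 8.9 · 0.014 / 0.256 = 441.4.
Re < 2300 → laminar flow, so f = 64/Re = 64/441.4 = 0.145 (the turbulent correlation is not needed).
Darcy-Weisbach: ΔP = f(L/D)(ρV²/2) = 0.145·(14.8/0.014)·(907·8.9²/2) = 0.145·1057·3.592e+04 = 5.505e+06 Pa.
ΔP = 5.505e+06 Pa = 5510 kPa.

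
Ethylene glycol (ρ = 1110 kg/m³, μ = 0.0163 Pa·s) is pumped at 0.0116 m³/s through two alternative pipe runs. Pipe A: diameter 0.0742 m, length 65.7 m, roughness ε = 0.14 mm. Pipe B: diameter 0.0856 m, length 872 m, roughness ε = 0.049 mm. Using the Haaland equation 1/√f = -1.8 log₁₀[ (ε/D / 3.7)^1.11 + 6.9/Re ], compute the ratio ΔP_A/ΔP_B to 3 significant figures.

Pipe A: V = Q/A = 0.0116/0.004324 = 2.683 m/s; Re = 1.356e+04; ε/D = 0.00189; Haaland → f = 0.03138; ΔP_A = f(L/D)(ρV²/2) = 1.11e+05 Pa.
Pipe B: V = Q/A = 0.0116/0.005755 = 2.016 m/s; Re = 1.175e+04; ε/D = 0.000572; Haaland → f = 0.03034; ΔP_B = f(L/D)(ρV²/2) = 6.969e+05 Pa.
ΔP_A/ΔP_B = 1.11e+05/6.969e+05 = 0.159.

ΔP_A/ΔP_B ≈ 0.159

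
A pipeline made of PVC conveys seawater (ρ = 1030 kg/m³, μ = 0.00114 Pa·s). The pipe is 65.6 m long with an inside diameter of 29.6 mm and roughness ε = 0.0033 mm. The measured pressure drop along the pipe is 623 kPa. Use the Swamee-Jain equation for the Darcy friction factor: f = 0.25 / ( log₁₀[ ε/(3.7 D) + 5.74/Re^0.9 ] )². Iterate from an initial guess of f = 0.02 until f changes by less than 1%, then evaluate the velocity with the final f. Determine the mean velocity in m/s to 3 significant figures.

V ≈ 5.63 m/s

Rearranging Darcy-Weisbach: V = √(2·ΔP·D/(f·L·ρ)). With ε/D = 3.3e-06/0.0296 = 0.000111, iterate starting from f = 0.02:
  f = 0.02 → V = √(2·6.23e+05·0.0296/(0.02·65.6·1030)) = 5.224 m/s; Re = ρVD/μ = 1.397e+05; f → 0.01746
  f = 0.01746 → V = 5.591 m/s; Re = 1.495e+05; f → 0.01726
  f = 0.01726 → V = 5.623 m/s; Re = 1.504e+05; f → 0.01725
Converged (Δf/f < 1%). With the final f = 0.01725: V = √(2·6.23e+05·0.0296/(0.01725·65.6·1030)) = 5.626 m/s.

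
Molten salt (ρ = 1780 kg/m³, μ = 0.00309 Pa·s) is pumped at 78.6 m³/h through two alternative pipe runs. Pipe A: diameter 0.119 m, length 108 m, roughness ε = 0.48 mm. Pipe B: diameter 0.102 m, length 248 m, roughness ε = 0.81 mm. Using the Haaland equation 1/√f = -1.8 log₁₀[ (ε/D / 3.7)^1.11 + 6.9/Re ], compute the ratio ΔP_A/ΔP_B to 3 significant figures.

ΔP_A/ΔP_B ≈ 0.166

Pipe A: V = Q/A = 0.02183/0.01112 = 1.963 m/s; Re = 1.346e+05; ε/D = 0.00403; Haaland → f = 0.02927; ΔP_A = f(L/D)(ρV²/2) = 9.112e+04 Pa.
Pipe B: V = Q/A = 0.02183/0.008171 = 2.672 m/s; Re = 1.57e+05; ε/D = 0.00794; Haaland → f = 0.03559; ΔP_B = f(L/D)(ρV²/2) = 5.499e+05 Pa.
ΔP_A/ΔP_B = 9.112e+04/5.499e+05 = 0.166.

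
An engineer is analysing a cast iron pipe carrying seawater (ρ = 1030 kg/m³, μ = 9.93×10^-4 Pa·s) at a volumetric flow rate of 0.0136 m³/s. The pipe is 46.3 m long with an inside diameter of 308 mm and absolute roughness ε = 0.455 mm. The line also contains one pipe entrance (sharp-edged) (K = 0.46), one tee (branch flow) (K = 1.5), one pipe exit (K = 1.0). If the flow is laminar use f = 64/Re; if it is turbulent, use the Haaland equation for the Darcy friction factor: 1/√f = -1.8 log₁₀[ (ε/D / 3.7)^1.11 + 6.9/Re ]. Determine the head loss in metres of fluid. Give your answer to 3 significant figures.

h_f ≈ 0.0113 m

Cross-sectional area A = πD²/4 = π(0.308)²/4 = 0.07451 m²; mean velocity V = Q/A = 0.0136/0.07451 = 0.1825 m/s.
Reynolds number Re = ρVD/μ = 1030 · 0.1825 · 0.308 / 0.000993 = 5.832e+04.
Re > 4000 → turbulent. Relative roughness ε/D = 0.000455/0.308 = 0.00148. Haaland: 1/√f = -1.8 log₁₀[(0.00148/3.7)^1.11 + 6.9/5.832e+04] = -1.8 log₁₀[0.000169 + 0.000118] = 6.375, so f = 0.0246.
Total minor-loss coefficient ΣK = 1·0.46 + 1·1.5 + 1·1 = 2.96.
ΔP = [f·L/D + ΣK]·(ρV²/2) = [0.0246·46.3/0.308 + 2.96]·(1030·0.1825²/2) = [3.698 + 2.96]·17.16 = 114.3 Pa.
Head loss h_f = ΔP/(ρg) = 114.3/(1030·9.81) = 0.0113 m.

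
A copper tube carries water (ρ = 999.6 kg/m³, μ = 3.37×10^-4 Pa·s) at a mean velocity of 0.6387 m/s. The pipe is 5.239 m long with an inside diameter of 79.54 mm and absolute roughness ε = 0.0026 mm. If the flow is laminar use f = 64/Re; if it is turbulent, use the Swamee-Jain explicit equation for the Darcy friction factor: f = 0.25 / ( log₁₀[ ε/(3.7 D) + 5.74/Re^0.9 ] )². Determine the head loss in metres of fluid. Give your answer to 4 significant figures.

h_f ≈ 0.02284 m

Reynolds number Re = ρVD/μ = 999.6 · 0.6387 · 0.07954 / 0.000337 = 1.507e+05.
Re > 4000 → turbulent. Relative roughness ε/D = 2.6e-06/0.07954 = 3.27e-05. Swamee-Jain: f = 0.25/(log₁₀[3.27e-05/3.7 + 5.74/1.507e+05^0.9])² = 0.25/(log₁₀[8.83e-06 + 0.000125])² = 0.25/(-3.872)² = 0.01668.
Darcy-Weisbach: ΔP = f(L/D)(ρV²/2) = 0.01668·(5.239/0.07954)·(999.6·0.6387²/2) = 0.01668·65.87·203.9 = 224 Pa.
Head loss h_f = ΔP/(ρg) = 224/(999.6·9.81) = 0.02284 m.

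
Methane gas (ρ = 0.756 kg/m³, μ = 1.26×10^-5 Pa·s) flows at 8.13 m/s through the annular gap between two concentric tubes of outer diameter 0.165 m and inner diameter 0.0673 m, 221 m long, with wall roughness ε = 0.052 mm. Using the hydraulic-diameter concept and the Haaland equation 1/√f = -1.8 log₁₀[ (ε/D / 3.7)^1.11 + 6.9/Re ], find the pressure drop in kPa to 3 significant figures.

ΔP ≈ 1.27 kPa

Hydraulic diameter D_h = 4A/P = D_o - D_i = 0.165 - 0.0673 = 0.0977 m.
Re = ρVD_h/μ = 0.756·8.13·0.0977/1.26e-05 = 4.766e+04.
ε/D_h = 5.2e-05/0.0977 = 0.000532; Haaland gives 1/√f = -1.8 log₁₀[5.44e-05+0.000145] = 6.662, so f = 0.02253.
ΔP = f(L/D_h)(ρV²/2) = 0.02253·221/0.0977·24.98 = 1274 Pa.
ΔP = 1.27 kPa.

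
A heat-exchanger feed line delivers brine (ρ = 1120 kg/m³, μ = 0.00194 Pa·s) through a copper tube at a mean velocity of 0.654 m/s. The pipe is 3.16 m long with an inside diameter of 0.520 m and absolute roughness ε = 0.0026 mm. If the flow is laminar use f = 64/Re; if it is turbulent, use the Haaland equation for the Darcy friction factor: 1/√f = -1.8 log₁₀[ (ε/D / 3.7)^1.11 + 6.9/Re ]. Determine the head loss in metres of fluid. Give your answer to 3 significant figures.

Reynolds number Re = ρVD/μ = 1120 · 0.654 · 0.52 / 0.00194 = 1.963e+05.
Re > 4000 → turbulent. Relative roughness ε/D = 2.6e-06/0.52 = 5e-06. Haaland: 1/√f = -1.8 log₁₀[(5e-06/3.7)^1.11 + 6.9/1.963e+05] = -1.8 log₁₀[3.06e-07 + 3.51e-05] = 8.011, so f = 0.01558.
Darcy-Weisbach: ΔP = f(L/D)(ρV²/2) = 0.01558·(3.16/0.52)·(1120·0.654²/2) = 0.01558·6.077·239.5 = 22.68 Pa.
Head loss h_f = ΔP/(ρg) = 22.68/(1120·9.81) = 0.00206 m.

h_f ≈ 0.00206 m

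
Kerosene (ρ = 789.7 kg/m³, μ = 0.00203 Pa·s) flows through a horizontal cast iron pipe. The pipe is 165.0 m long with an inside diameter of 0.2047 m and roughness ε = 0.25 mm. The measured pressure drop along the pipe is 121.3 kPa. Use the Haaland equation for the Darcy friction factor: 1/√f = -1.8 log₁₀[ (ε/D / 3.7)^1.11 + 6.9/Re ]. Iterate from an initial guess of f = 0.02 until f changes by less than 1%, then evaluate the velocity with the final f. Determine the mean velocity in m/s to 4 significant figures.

V ≈ 4.227 m/s

Rearranging Darcy-Weisbach: V = √(2·ΔP·D/(f·L·ρ)). With ε/D = 0.00025/0.2047 = 0.00122, iterate starting from f = 0.02:
  f = 0.02 → V = √(2·1.213e+05·0.2047/(0.02·165·789.7)) = 4.365 m/s; Re = ρVD/μ = 3.476e+05; f → 0.02131
  f = 0.02131 → V = 4.229 m/s; Re = 3.367e+05; f → 0.02133
Converged (Δf/f < 1%). With the final f = 0.02133: V = √(2·1.213e+05·0.2047/(0.02133·165·789.7)) = 4.227 m/s.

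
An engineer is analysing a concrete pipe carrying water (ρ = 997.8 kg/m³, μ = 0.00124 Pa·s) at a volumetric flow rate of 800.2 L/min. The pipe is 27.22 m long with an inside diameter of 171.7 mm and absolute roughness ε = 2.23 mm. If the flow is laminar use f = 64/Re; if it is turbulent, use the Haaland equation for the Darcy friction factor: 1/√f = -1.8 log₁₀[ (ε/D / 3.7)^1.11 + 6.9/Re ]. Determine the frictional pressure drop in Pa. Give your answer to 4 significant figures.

Q = 800.2 L/min = 800.2/60000 = 0.01334 m³/s.
Cross-sectional area A = πD²/4 = π(0.1717)²/4 = 0.02315 m²; mean velocity V = Q/A = 0.01334/0.02315 = 0.576 m/s.
Reynolds number Re = ρVD/μ = 997.8 · 0.576 · 0.1717 / 0.00124 = 7.958e+04.
Re > 4000 → turbulent. Relative roughness ε/D = 0.00223/0.1717 = 0.013. Haaland: 1/√f = -1.8 log₁₀[(0.013/3.7)^1.11 + 6.9/7.958e+04] = -1.8 log₁₀[0.00189 + 8.67e-05] = 4.869, so f = 0.04218.
Darcy-Weisbach: ΔP = f(L/D)(ρV²/2) = 0.04218·(27.22/0.1717)·(997.8·0.576²/2) = 0.04218·158.5·165.5 = 1107 Pa.

ΔP ≈ 1107 Pa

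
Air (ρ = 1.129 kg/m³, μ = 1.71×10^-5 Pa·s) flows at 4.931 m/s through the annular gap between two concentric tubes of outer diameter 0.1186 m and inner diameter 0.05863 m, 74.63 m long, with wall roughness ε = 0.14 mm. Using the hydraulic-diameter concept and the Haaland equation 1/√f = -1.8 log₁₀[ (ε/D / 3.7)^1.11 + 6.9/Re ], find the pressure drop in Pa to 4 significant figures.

Hydraulic diameter D_h = 4A/P = D_o - D_i = 0.1186 - 0.05863 = 0.05997 m.
Re = ρVD_h/μ = 1.129·4.931·0.05997/1.71e-05 = 1.952e+04.
ε/D_h = 0.00014/0.05997 = 0.00233; Haaland gives 1/√f = -1.8 log₁₀[0.000281+0.000353] = 5.756, so f = 0.03018.
ΔP = f(L/D_h)(ρV²/2) = 0.03018·74.63/0.05997·13.73 = 515.5 Pa.

ΔP ≈ 515.5 Pa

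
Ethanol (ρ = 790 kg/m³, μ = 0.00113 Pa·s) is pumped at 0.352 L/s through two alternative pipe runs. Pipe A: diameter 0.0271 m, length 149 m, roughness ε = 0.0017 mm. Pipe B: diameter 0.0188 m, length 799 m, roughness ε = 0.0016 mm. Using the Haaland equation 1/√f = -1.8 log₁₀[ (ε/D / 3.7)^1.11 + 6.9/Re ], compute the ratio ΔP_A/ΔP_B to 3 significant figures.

Pipe A: V = Q/A = 0.000352/0.0005768 = 0.6103 m/s; Re = 1.156e+04; ε/D = 6.27e-05; Haaland → f = 0.02976; ΔP_A = f(L/D)(ρV²/2) = 2.407e+04 Pa.
Pipe B: V = Q/A = 0.000352/0.0002776 = 1.268 m/s; Re = 1.667e+04; ε/D = 8.51e-05; Haaland → f = 0.02709; ΔP_B = f(L/D)(ρV²/2) = 7.312e+05 Pa.
ΔP_A/ΔP_B = 2.407e+04/7.312e+05 = 0.0329.

ΔP_A/ΔP_B ≈ 0.0329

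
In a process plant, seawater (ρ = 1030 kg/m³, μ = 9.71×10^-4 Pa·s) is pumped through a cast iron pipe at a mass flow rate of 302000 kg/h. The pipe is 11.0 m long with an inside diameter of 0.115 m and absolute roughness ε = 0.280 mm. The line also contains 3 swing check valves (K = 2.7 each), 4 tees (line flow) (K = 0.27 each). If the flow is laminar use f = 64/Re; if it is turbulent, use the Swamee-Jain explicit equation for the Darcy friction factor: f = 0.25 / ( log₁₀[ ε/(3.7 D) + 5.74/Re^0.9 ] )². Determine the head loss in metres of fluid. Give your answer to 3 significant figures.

ṁ = 302000 kg/h = 302000/3600 = 83.89 kg/s.
A = πD²/4 = π(0.115)²/4 = 0.01039 m²; mean velocity V = ṁ/(ρA) = 83.89/(1030 · 0.01039) = 7.841 m/s.
Reynolds number Re = ρVD/μ = 1030 · 7.841 · 0.115 / 0.000971 = 9.565e+05.
Re > 4000 → turbulent. Relative roughness ε/D = 0.00028/0.115 = 0.00243. Swamee-Jain: f = 0.25/(log₁₀[0.00243/3.7 + 5.74/9.565e+05^0.9])² = 0.25/(log₁₀[0.000658 + 2.38e-05])² = 0.25/(-3.166)² = 0.02494.
Total minor-loss coefficient ΣK = 3·2.7 + 4·0.27 = 9.18.
ΔP = [f·L/D + ΣK]·(ρV²/2) = [0.02494·11/0.115 + 9.18]·(1030·7.841²/2) = [2.385 + 9.18]·3.166e+04 = 3.662e+05 Pa.
Head loss h_f = ΔP/(ρg) = 3.662e+05/(1030·9.81) = 36.2 m.

h_f ≈ 36.2 m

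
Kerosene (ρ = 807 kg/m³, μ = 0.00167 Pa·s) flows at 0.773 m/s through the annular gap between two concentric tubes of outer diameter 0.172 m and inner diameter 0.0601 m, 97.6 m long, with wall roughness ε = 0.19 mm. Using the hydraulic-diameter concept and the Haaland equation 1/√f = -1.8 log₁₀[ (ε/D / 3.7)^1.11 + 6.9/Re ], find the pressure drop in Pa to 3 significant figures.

Hydraulic diameter D_h = 4A/P = D_o - D_i = 0.172 - 0.0601 = 0.1119 m.
Re = ρVD_h/μ = 807·0.773·0.1119/0.00167 = 4.18e+04.
ε/D_h = 0.00019/0.1119 = 0.0017; Haaland gives 1/√f = -1.8 log₁₀[0.000197+0.000165] = 6.194, so f = 0.02606.
ΔP = f(L/D_h)(ρV²/2) = 0.02606·97.6/0.1119·241.1 = 5481 Pa.

ΔP ≈ 5480 Pa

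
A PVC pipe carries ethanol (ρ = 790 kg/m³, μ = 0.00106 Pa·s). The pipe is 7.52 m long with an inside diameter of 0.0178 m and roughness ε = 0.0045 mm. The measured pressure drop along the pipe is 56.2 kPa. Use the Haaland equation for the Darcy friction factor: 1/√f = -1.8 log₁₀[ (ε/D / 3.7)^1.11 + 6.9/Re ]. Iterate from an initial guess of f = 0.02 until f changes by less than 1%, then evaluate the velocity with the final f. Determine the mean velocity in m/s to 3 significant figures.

V ≈ 3.98 m/s

Rearranging Darcy-Weisbach: V = √(2·ΔP·D/(f·L·ρ)). With ε/D = 4.5e-06/0.0178 = 0.000253, iterate starting from f = 0.02:
  f = 0.02 → V = √(2·5.62e+04·0.0178/(0.02·7.52·790)) = 4.104 m/s; Re = ρVD/μ = 5.444e+04; f → 0.02112
  f = 0.02112 → V = 3.993 m/s; Re = 5.297e+04; f → 0.02124
Converged (Δf/f < 1%). With the final f = 0.02124: V = √(2·5.62e+04·0.0178/(0.02124·7.52·790)) = 3.982 m/s.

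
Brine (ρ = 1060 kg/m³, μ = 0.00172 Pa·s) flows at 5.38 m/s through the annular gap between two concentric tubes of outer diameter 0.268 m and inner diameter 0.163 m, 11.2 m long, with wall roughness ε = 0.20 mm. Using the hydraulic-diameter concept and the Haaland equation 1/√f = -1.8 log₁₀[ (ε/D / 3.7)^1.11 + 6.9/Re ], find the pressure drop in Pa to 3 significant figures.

Hydraulic diameter D_h = 4A/P = D_o - D_i = 0.268 - 0.163 = 0.105 m.
Re = ρVD_h/μ = 1060·5.38·0.105/0.00172 = 3.481e+05.
ε/D_h = 0.0002/0.105 = 0.0019; Haaland gives 1/√f = -1.8 log₁₀[0.000224+1.98e-05] = 6.504, so f = 0.02364.
ΔP = f(L/D_h)(ρV²/2) = 0.02364·11.2/0.105·1.534e+04 = 3.868e+04 Pa.

ΔP ≈ 38700 Pa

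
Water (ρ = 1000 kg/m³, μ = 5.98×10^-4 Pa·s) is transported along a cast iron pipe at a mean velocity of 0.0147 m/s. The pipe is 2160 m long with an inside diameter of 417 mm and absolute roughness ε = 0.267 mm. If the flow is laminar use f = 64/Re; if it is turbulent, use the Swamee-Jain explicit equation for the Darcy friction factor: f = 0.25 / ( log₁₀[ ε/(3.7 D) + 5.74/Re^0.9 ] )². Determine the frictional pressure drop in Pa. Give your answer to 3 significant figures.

ΔP ≈ 17.8 Pa

Reynolds number Re = ρVD/μ = 1000 · 0.0147 · 0.417 / 0.000598 = 1.025e+04.
Re > 4000 → turbulent. Relative roughness ε/D = 0.000267/0.417 = 0.00064. Swamee-Jain: f = 0.25/(log₁₀[0.00064/3.7 + 5.74/1.025e+04^0.9])² = 0.25/(log₁₀[0.000173 + 0.00141])² = 0.25/(-2.8)² = 0.03188.
Darcy-Weisbach: ΔP = f(L/D)(ρV²/2) = 0.03188·(2160/0.417)·(1000·0.0147²/2) = 0.03188·5180·0.108 = 17.84 Pa.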